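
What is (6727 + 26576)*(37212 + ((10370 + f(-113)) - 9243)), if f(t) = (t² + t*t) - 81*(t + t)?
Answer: 2736940449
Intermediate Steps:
f(t) = -162*t + 2*t² (f(t) = (t² + t²) - 162*t = 2*t² - 162*t = -162*t + 2*t²)
(6727 + 26576)*(37212 + ((10370 + f(-113)) - 9243)) = (6727 + 26576)*(37212 + ((10370 + 2*(-113)*(-81 - 113)) - 9243)) = 33303*(37212 + ((10370 + 2*(-113)*(-194)) - 9243)) = 33303*(37212 + ((10370 + 43844) - 9243)) = 33303*(37212 + (54214 - 9243)) = 33303*(37212 + 44971) = 33303*82183 = 2736940449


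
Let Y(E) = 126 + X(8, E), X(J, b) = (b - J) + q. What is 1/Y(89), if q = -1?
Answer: 1/206 ≈ 0.0048544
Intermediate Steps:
X(J, b) = -1 + b - J (X(J, b) = (b - J) - 1 = -1 + b - J)
Y(E) = 117 + E (Y(E) = 126 + (-1 + E - 1*8) = 126 + (-1 + E - 8) = 126 + (-9 + E) = 117 + E)
1/Y(89) = 1/(117 + 89) = 1/206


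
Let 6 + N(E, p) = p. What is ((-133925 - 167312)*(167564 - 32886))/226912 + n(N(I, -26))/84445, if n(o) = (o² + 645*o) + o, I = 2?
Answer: -1712968914258123/9580791920 ≈ -1.7879e+5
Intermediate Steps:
N(E, p) = -6 + p
n(o) = o² + 646*o
((-133925 - 167312)*(167564 - 32886))/226912 + n(N(I, -26))/84445 = ((-133925 - 167312)*(167564 - 32886))/226912 + ((-6 - 26)*(646 + (-6 - 26)))/84445 = -301237*134678*(1/226912) - 32*(646 - 32)*(1/84445) = -40569996686*1/226912 - 32*614*(1/84445) = -20284998343/113456 - 19648*1/84445 = -20284998343/113456 - 19648/84445 = -1712968914258123/9580791920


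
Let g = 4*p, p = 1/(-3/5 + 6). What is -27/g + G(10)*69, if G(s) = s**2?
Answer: 137271/20 ≈ 6863.5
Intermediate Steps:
p = 5/27 (p = 1/(-3*1/5 + 6) = 1/(-3/5 + 6) = 1/(27/5) = 5/27 ≈ 0.18519)
g = 20/27 (g = 4*(5/27) = 20/27 ≈ 0.74074)
-27/g + G(10)*69 = -27/20/27 + 10**2*69 = -27*27/20 + 100*69 = -729/20 + 6900 = 137271/20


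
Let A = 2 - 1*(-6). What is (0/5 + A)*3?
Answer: 24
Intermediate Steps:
A = 8 (A = 2 + 6 = 8)
(0/5 + A)*3 = (0/5 + 8)*3 = (0*(1/5) + 8)*3 = (0 + 8)*3 = 8*3 = 24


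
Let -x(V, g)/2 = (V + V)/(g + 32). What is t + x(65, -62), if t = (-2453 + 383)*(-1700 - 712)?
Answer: 14978546/3 ≈ 4.9928e+6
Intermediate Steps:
x(V, g) = -4*V/(32 + g) (x(V, g) = -2*(V + V)/(g + 32) = -2*2*V/(32 + g) = -4*V/(32 + g))
t = 4992840 (t = -2070*(-2412) = 4992840)
t + x(65, -62) = 4992840 - 4*65/(32 - 62) = 4992840 - 4*65/(-30) = 4992840 - 4*65*(-1/30) = 4992840 + 26/3 = 14978546/3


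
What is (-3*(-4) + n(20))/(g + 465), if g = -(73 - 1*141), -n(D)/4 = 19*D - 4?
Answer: -1492/533 ≈ -2.7992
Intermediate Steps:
n(D) = 16 - 76*D (n(D) = -4*(19*D - 4) = -4*(-4 + 19*D) = 16 - 76*D)
g = 68 (g = -(73 - 141) = -1*(-68) = 68)
(-3*(-4) + n(20))/(g + 465) = (-3*(-4) + (16 - 76*20))/(68 + 465) = (12 + (16 - 1520))/533 = (12 - 1504)*(1/533) = -1492*1/533 = -1492/533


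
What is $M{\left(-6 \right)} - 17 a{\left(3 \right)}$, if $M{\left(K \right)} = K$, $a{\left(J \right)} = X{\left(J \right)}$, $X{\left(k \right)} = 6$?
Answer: $-108$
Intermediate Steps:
$a{\left(J \right)} = 6$
$M{\left(-6 \right)} - 17 a{\left(3 \right)} = -6 - 102 = -108$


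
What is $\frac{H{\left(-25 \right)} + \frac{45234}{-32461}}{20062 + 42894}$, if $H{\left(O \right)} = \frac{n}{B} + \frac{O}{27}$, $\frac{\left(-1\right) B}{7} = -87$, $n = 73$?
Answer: $- \frac{97835063}{2800263064599} \approx -3.4938 \cdot 10^{-5}$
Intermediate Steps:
$B = 609$ ($B = \left(-7\right) \left(-87\right) = 609$)
$H{\left(O \right)} = \frac{73}{609} + \frac{O}{27}$
$\frac{H{\left(-25 \right)} + \frac{45234}{-32461}}{20062 + 42894} = \frac{\left(\frac{73}{609} + \frac{1}{27} \left(-25\right)\right) + \frac{45234}{-32461}}{20062 + 42894} = \frac{\left(\frac{73}{609} - \frac{25}{27}\right) + 45234 \left(- \frac{1}{32461}\right)}{62956} = \left(- \frac{4418}{5481} - \frac{45234}{32461}\right) \frac{1}{62956} = \left(- \frac{391340252}{177918741}\right) \frac{1}{62956} = - \frac{97835063}{2800263064599}$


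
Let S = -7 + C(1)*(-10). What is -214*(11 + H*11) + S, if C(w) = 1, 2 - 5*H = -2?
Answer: -21271/5 ≈ -4254.2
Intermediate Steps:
H = 4/5 (H = 2/5 - 1/5*(-2) = 2/5 + 2/5 = 4/5 ≈ 0.80000)
S = -17 (S = -7 + 1*(-10) = -7 - 10 = -17)
-214*(11 + H*11) + S = -214*(11 + (4/5)*11) - 17 = -214*(11 + 44/5) - 17 = -214*99/5 - 17 = -21186/5 - 17 = -21271/5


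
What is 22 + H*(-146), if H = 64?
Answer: -9322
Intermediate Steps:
22 + H*(-146) = 22 + 64*(-146) = 22 - 9344 = -9322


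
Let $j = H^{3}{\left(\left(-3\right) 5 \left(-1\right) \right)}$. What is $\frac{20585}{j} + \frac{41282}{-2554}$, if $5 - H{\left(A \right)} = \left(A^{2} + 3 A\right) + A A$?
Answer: $- \frac{485683859209}{30047554600} \approx -16.164$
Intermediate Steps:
$H{\left(A \right)} = 5 - 3 A - 2 A^{2}$ ($H{\left(A \right)} = 5 - \left(\left(A^{2} + 3 A\right) + A A\right) = 5 - \left(\left(A^{2} + 3 A\right) + A^{2}\right) = 5 - \left(2 A^{2} + 3 A\right) = 5 - 3 A - 2 A^{2}$)
$j = -117649000$ ($j = \left(5 - 3 \left(-3\right) 5 \left(-1\right) - 2 \left(\left(-3\right) 5 \left(-1\right)\right)^{2}\right)^{3} = \left(5 - 3 \left(\left(-15\right) \left(-1\right)\right) - 2 \left(\left(-15\right) \left(-1\right)\right)^{2}\right)^{3} = \left(5 - 45 - 2 \cdot 15^{2}\right)^{3} = \left(5 - 45 - 450\right)^{3} = \left(-490\right)^{3} = -117649000$)
$\frac{20585}{j} + \frac{41282}{-2554} = \frac{20585}{-117649000} + \frac{41282}{-2554} = 20585 \left(- \frac{1}{117649000}\right) + 41282 \left(- \frac{1}{2554}\right) = - \frac{4117}{23529800} - \frac{20641}{1277} = - \frac{485683859209}{30047554600}$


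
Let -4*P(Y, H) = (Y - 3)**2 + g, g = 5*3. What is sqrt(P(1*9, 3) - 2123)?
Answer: I*sqrt(8543)/2 ≈ 46.214*I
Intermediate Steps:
g = 15
P(Y, H) = -15/4 - (-3 + Y)**2/4 (P(Y, H) = -((Y - 3)**2 + 15)/4 = -((-3 + Y)**2 + 15)/4 = -(15 + (-3 + Y)**2)/4 = -15/4 - (-3 + Y)**2/4)
sqrt(P(1*9, 3) - 2123) = sqrt((-15/4 - (-3 + 1*9)**2/4) - 2123) = sqrt((-15/4 - (-3 + 9)**2/4) - 2123) = sqrt((-15/4 - 1/4*6**2) - 2123) = sqrt((-15/4 - 1/4*36) - 2123) = sqrt((-15/4 - 9) - 2123) = sqrt(-51/4 - 2123) = sqrt(-8543/4) = I*sqrt(8543)/2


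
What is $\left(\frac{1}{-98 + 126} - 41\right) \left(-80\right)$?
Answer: $\frac{22940}{7} \approx 3277.1$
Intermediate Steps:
$\left(\frac{1}{-98 + 126} - 41\right) \left(-80\right) = \left(\frac{1}{28} - 41\right) \left(-80\right) = \left(- \frac{1147}{28}\right) \left(-80\right) = \frac{22940}{7}$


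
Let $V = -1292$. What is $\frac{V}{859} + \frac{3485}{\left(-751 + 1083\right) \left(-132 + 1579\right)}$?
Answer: $- \frac{617688353}{412667036} \approx -1.4968$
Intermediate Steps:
$\frac{V}{859} + \frac{3485}{\left(-751 + 1083\right) \left(-132 + 1579\right)} = - \frac{1292}{859} + \frac{3485}{\left(-751 + 1083\right) \left(-132 + 1579\right)} = \left(-1292\right) \frac{1}{859} + \frac{3485}{332 \cdot 1447} = - \frac{1292}{859} + \frac{3485}{480404} = - \frac{617688353}{412667036}$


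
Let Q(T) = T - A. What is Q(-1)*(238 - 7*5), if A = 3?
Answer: -812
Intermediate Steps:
Q(T) = -3 + T (Q(T) = T - 1*3 = T - 3 = -3 + T)
Q(-1)*(238 - 7*5) = (-3 - 1)*(238 - 7*5) = -4*(238 - 35) = -4*203 = -812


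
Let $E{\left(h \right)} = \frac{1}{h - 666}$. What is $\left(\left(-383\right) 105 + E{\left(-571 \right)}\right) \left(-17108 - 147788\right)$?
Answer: $\frac{8202909160576}{1237} \approx 6.6313 \cdot 10^{9}$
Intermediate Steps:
$E{\left(h \right)} = \frac{1}{-666 + h}$
$\left(\left(-383\right) 105 + E{\left(-571 \right)}\right) \left(-17108 - 147788\right) = \left(\left(-383\right) 105 + \frac{1}{-666 - 571}\right) \left(-17108 - 147788\right) = \left(-40215 + \frac{1}{-1237}\right) \left(-164896\right) = \left(-40215 - \frac{1}{1237}\right) \left(-164896\right) = \left(- \frac{49745956}{1237}\right) \left(-164896\right) = \frac{8202909160576}{1237}$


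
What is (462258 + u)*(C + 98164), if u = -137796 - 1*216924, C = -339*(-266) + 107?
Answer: 20264998410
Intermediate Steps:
C = 90281 (C = 90174 + 107 = 90281)
u = -354720 (u = -137796 - 216924 = -354720)
(462258 + u)*(C + 98164) = (462258 - 354720)*(90281 + 98164) = 107538*188445 = 20264998410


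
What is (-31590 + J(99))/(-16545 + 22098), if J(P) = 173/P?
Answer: -3127237/549747 ≈ -5.6885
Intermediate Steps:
(-31590 + J(99))/(-16545 + 22098) = (-31590 + 173/99)/(-16545 + 22098) = (-31590 + 173*(1/99))/5553 = (-31590 + 173/99)*(1/5553) = -3127237/99*1/5553 = -3127237/549747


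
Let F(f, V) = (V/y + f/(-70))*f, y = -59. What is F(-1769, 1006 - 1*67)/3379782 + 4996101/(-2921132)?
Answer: -8742218850177161/5096827503601890 ≈ -1.7152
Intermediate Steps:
F(f, V) = f*(-V/59 - f/70) (F(f, V) = (V/(-59) + f/(-70))*f = (V*(-1/59) + f*(-1/70))*f = (-V/59 - f/70)*f = f*(-V/59 - f/70))
F(-1769, 1006 - 1*67)/3379782 + 4996101/(-2921132) = ((1/4130)*(-1769)*(-70*(1006 - 1*67) - 59*(-1769)))/3379782 + 4996101/(-2921132) = ((1/4130)*(-1769)*(-70*(1006 - 67) + 104371))*(1/3379782) + 4996101*(-1/2921132) = ((1/4130)*(-1769)*(-70*939 + 104371))*(1/3379782) - 4996101/2921132 = ((1/4130)*(-1769)*(-65730 + 104371))*(1/3379782) - 4996101/2921132 = ((1/4130)*(-1769)*38641)*(1/3379782) - 4996101/2921132 = -68355929/4130*1/3379782 - 4996101/2921132 = -68355929/13958499660 - 4996101/2921132 = -8742218850177161/5096827503601890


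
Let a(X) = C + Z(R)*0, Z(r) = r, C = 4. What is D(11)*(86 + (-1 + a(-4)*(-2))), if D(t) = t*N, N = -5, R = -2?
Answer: -4235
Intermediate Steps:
a(X) = 4 (a(X) = 4 - 2*0 = 4 + 0 = 4)
D(t) = -5*t (D(t) = t*(-5) = -5*t)
D(11)*(86 + (-1 + a(-4)*(-2))) = (-5*11)*(86 + (-1 + 4*(-2))) = -55*(86 + (-1 - 8)) = -55*(86 - 9) = -55*77 = -4235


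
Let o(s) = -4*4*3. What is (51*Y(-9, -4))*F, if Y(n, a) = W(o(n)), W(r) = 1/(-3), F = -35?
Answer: 595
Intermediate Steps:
o(s) = -48 (o(s) = -16*3 = -48)
W(r) = -1/3
Y(n, a) = -1/3
(51*Y(-9, -4))*F = (51*(-1/3))*(-35) = -17*(-35) = 595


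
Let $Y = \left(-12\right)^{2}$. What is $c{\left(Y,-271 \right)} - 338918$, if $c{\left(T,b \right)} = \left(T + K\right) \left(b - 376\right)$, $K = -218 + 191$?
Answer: $-414617$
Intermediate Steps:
$K = -27$
$Y = 144$
$c{\left(T,b \right)} = \left(-376 + b\right) \left(-27 + T\right)$ ($c{\left(T,b \right)} = \left(T - 27\right) \left(b - 376\right) = \left(-27 + T\right) \left(-376 + b\right) = \left(-376 + b\right) \left(-27 + T\right)$)
$c{\left(Y,-271 \right)} - 338918 = \left(10152 - 54144 - -7317 + 144 \left(-271\right)\right) - 338918 = \left(10152 - 54144 + 7317 - 39024\right) - 338918 = -75699 - 338918 = -414617$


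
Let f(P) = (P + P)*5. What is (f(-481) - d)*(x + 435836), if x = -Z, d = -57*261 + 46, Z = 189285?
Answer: 2470687571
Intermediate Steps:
d = -14831 (d = -14877 + 46 = -14831)
x = -189285 (x = -1*189285 = -189285)
f(P) = 10*P (f(P) = (2*P)*5 = 10*P)
(f(-481) - d)*(x + 435836) = (10*(-481) - 1*(-14831))*(-189285 + 435836) = (-4810 + 14831)*246551 = 10021*246551 = 2470687571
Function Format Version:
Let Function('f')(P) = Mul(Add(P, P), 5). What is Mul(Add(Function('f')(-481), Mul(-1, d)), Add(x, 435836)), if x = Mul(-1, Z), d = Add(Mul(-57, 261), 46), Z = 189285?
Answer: 2470687571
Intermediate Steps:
d = -14831 (d = Add(-14877, 46) = -14831)
x = -189285 (x = Mul(-1, 189285) = -189285)
Function('f')(P) = Mul(10, P) (Function('f')(P) = Mul(Mul(2, P), 5) = Mul(10, P))
Mul(Add(Function('f')(-481), Mul(-1, d)), Add(x, 435836)) = Mul(Add(Mul(10, -481), Mul(-1, -14831)), Add(-189285, 435836)) = Mul(Add(-4810, 14831), 246551) = Mul(10021, 246551) = 2470687571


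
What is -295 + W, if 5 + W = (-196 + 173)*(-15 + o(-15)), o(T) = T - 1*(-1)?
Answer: 367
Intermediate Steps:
o(T) = 1 + T (o(T) = T + 1 = 1 + T)
W = 662 (W = -5 + (-196 + 173)*(-15 + (1 - 15)) = -5 - 23*(-15 - 14) = -5 - 23*(-29) = -5 + 667 = 662)
-295 + W = -295 + 662 = 367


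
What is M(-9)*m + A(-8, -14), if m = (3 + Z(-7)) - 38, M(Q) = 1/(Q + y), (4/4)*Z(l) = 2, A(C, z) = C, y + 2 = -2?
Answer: -71/13 ≈ -5.4615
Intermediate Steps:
y = -4 (y = -2 - 2 = -4)
Z(l) = 2
M(Q) = 1/(-4 + Q) (M(Q) = 1/(Q - 4) = 1/(-4 + Q))
m = -33 (m = (3 + 2) - 38 = 5 - 38 = -33)
M(-9)*m + A(-8, -14) = -33/(-4 - 9) - 8 = -33/(-13) - 8 = -1/13*(-33) - 8 = 33/13 - 8 = -71/13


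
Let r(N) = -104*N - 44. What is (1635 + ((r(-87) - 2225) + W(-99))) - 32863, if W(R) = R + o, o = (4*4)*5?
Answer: -24468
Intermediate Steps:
o = 80 (o = 16*5 = 80)
r(N) = -44 - 104*N
W(R) = 80 + R (W(R) = R + 80 = 80 + R)
(1635 + ((r(-87) - 2225) + W(-99))) - 32863 = (1635 + (((-44 - 104*(-87)) - 2225) + (80 - 99))) - 32863 = (1635 + (((-44 + 9048) - 2225) - 19)) - 32863 = (1635 + ((9004 - 2225) - 19)) - 32863 = (1635 + (6779 - 19)) - 32863 = (1635 + 6760) - 32863 = 8395 - 32863 = -24468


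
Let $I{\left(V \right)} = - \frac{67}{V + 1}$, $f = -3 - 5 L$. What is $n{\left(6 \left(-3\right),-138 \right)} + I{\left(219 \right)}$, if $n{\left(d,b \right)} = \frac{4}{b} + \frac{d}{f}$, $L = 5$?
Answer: $\frac{32869}{106260} \approx 0.30933$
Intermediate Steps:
$f = -28$ ($f = -3 - 25 = -28$)
$n{\left(d,b \right)} = \frac{4}{b} - \frac{d}{28}$ ($n{\left(d,b \right)} = \frac{4}{b} + \frac{d}{-28} = \frac{4}{b} + d \left(- \frac{1}{28}\right) = \frac{4}{b} - \frac{d}{28}$)
$I{\left(V \right)} = - \frac{67}{1 + V}$
$n{\left(6 \left(-3\right),-138 \right)} + I{\left(219 \right)} = \left(\frac{4}{-138} - \frac{6 \left(-3\right)}{28}\right) - \frac{67}{1 + 219} = \left(4 \left(- \frac{1}{138}\right) - - \frac{9}{14}\right) - \frac{67}{220} = \left(- \frac{2}{69} + \frac{9}{14}\right) - \frac{67}{220} = \frac{593}{966} - \frac{67}{220} = \frac{32869}{106260}$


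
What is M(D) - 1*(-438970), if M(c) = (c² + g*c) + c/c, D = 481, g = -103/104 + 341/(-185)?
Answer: 26758761/40 ≈ 6.6897e+5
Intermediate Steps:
g = -54519/19240 (g = -103*1/104 + 341*(-1/185) = -103/104 - 341/185 = -54519/19240 ≈ -2.8336)
M(c) = 1 + c² - 54519*c/19240 (M(c) = (c² - 54519*c/19240) + c/c = (c² - 54519*c/19240) + 1 = 1 + c² - 54519*c/19240)
M(D) - 1*(-438970) = (1 + 481² - 54519/19240*481) - 1*(-438970) = (1 + 231361 - 54519/40) + 438970 = 9199961/40 + 438970 = 26758761/40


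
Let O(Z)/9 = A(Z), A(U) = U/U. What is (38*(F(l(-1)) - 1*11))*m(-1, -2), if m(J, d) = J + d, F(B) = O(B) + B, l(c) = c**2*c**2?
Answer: 114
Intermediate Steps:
A(U) = 1
O(Z) = 9 (O(Z) = 9*1 = 9)
l(c) = c**4
F(B) = 9 + B
(38*(F(l(-1)) - 1*11))*m(-1, -2) = (38*((9 + (-1)**4) - 1*11))*(-1 - 2) = (38*((9 + 1) - 11))*(-3) = (38*(10 - 11))*(-3) = (38*(-1))*(-3) = -38*(-3) = 114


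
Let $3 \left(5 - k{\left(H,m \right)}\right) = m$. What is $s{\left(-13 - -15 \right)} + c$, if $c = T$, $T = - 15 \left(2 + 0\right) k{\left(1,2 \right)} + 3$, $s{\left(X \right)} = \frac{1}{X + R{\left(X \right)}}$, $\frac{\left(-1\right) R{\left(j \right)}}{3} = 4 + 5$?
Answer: $- \frac{3176}{25} \approx -127.04$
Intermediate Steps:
$R{\left(j \right)} = -27$ ($R{\left(j \right)} = - 3 \left(4 + 5\right) = \left(-3\right) 9 = -27$)
$k{\left(H,m \right)} = 5 - \frac{m}{3}$
$s{\left(X \right)} = \frac{1}{-27 + X}$ ($s{\left(X \right)} = \frac{1}{X - 27} = \frac{1}{-27 + X}$)
$T = -127$ ($T = - 15 \left(2 + 0\right) \left(5 - \frac{2}{3}\right) + 3 = - 15 \cdot 2 \left(5 - \frac{2}{3}\right) + 3 = - 15 \cdot 2 \cdot \frac{13}{3} + 3 = \left(-15\right) \frac{26}{3} + 3 = -130 + 3 = -127$)
$c = -127$
$s{\left(-13 - -15 \right)} + c = \frac{1}{-27 - -2} - 127 = \frac{1}{-27 + \left(-13 + 15\right)} - 127 = \frac{1}{-27 + 2} - 127 = \frac{1}{-25} - 127 = - \frac{1}{25} - 127 = - \frac{3176}{25}$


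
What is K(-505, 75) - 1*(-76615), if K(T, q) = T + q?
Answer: 76185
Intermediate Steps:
K(-505, 75) - 1*(-76615) = (-505 + 75) - 1*(-76615) = -430 + 76615 = 76185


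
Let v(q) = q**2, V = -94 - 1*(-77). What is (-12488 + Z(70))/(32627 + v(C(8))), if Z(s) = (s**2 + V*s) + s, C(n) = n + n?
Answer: -8708/32883 ≈ -0.26482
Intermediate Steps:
C(n) = 2*n
V = -17 (V = -94 + 77 = -17)
Z(s) = s**2 - 16*s (Z(s) = (s**2 - 17*s) + s = s**2 - 16*s)
(-12488 + Z(70))/(32627 + v(C(8))) = (-12488 + 70*(-16 + 70))/(32627 + (2*8)**2) = (-12488 + 70*54)/(32627 + 16**2) = (-12488 + 3780)/(32627 + 256) = -8708/32883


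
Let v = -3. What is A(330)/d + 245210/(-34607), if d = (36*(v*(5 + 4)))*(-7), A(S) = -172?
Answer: -418590311/58866507 ≈ -7.1108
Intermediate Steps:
d = 6804 (d = (36*(-3*(5 + 4)))*(-7) = (36*(-3*9))*(-7) = (36*(-27))*(-7) = -972*(-7) = 6804)
A(330)/d + 245210/(-34607) = -172/6804 + 245210/(-34607) = -172*1/6804 + 245210*(-1/34607) = -43/1701 - 245210/34607 = -418590311/58866507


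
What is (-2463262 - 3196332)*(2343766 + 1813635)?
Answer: -23529201755194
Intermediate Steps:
(-2463262 - 3196332)*(2343766 + 1813635) = -5659594*4157401 = -23529201755194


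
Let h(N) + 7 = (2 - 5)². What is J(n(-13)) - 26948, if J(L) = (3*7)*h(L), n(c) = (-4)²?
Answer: -26906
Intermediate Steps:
n(c) = 16
h(N) = 2 (h(N) = -7 + (2 - 5)² = -7 + (-3)² = -7 + 9 = 2)
J(L) = 42 (J(L) = (3*7)*2 = 21*2 = 42)
J(n(-13)) - 26948 = 42 - 26948 = -26906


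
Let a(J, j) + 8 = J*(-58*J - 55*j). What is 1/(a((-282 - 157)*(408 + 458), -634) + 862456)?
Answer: -1/8396127480940 ≈ -1.1910e-13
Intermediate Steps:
a(J, j) = -8 + J*(-58*J - 55*j)
1/(a((-282 - 157)*(408 + 458), -634) + 862456) = 1/((-8 - 58*(-282 - 157)**2*(408 + 458)**2 - 55*(-282 - 157)*(408 + 458)*(-634)) + 862456) = 1/((-8 - 58*(-439*866)**2 - 55*(-439*866)*(-634)) + 862456) = 1/((-8 - 58*(-380174)**2 - 55*(-380174)*(-634)) + 862456) = 1/((-8 - 58*144532270276 - 13256667380) + 862456) = 1/((-8 - 8382871676008 - 13256667380) + 862456) = 1/(-8396128343396 + 862456) = 1/(-8396127480940) = -1/8396127480940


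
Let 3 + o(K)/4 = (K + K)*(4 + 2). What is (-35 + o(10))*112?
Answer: 48496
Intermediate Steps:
o(K) = -12 + 48*K (o(K) = -12 + 4*((K + K)*(4 + 2)) = -12 + 4*((2*K)*6) = -12 + 4*(12*K) = -12 + 48*K)
(-35 + o(10))*112 = (-35 + (-12 + 48*10))*112 = (-35 + (-12 + 480))*112 = (-35 + 468)*112 = 433*112 = 48496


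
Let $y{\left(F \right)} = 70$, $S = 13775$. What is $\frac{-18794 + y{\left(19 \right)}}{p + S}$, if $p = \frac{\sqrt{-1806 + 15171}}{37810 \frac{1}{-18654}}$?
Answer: $- \frac{4609073223248875}{3390776285382227} - \frac{1485695488923 \sqrt{165}}{3390776285382227} \approx -1.3649$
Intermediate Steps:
$p = - \frac{83943 \sqrt{165}}{18905}$ ($p = \frac{\sqrt{13365}}{37810 \left(- \frac{1}{18654}\right)} = \frac{9 \sqrt{165}}{- \frac{18905}{9327}} = 9 \sqrt{165} \left(- \frac{9327}{18905}\right) = - \frac{83943 \sqrt{165}}{18905} \approx -57.036$)
$\frac{-18794 + y{\left(19 \right)}}{p + S} = \frac{-18794 + 70}{- \frac{83943 \sqrt{165}}{18905} + 13775} = - \frac{18724}{13775 - \frac{83943 \sqrt{165}}{18905}}$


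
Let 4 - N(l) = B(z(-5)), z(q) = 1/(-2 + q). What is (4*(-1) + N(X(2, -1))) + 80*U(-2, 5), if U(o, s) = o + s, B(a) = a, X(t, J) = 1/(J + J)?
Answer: 1681/7 ≈ 240.14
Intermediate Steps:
X(t, J) = 1/(2*J)
N(l) = 29/7 (N(l) = 4 - 1/(-2 - 5) = 4 - 1/(-7) = 4 - 1*(-⅐) = 4 + ⅐ = 29/7)
(4*(-1) + N(X(2, -1))) + 80*U(-2, 5) = (4*(-1) + 29/7) + 80*(-2 + 5) = (-4 + 29/7) + 80*3 = ⅐ + 240 = 1681/7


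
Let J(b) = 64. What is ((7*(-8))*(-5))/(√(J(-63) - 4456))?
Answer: -70*I*√122/183 ≈ -4.225*I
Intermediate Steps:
((7*(-8))*(-5))/(√(J(-63) - 4456)) = ((7*(-8))*(-5))/(√(64 - 4456)) = (-56*(-5))/(√(-4392)) = 280/((6*I*√122)) = 280*(-I*√122/732) = -70*I*√122/183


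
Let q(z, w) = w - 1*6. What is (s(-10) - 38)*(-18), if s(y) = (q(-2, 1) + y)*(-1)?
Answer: 414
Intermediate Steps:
q(z, w) = -6 + w (q(z, w) = w - 6 = -6 + w)
s(y) = 5 - y (s(y) = ((-6 + 1) + y)*(-1) = (-5 + y)*(-1) = 5 - y)
(s(-10) - 38)*(-18) = ((5 - 1*(-10)) - 38)*(-18) = ((5 + 10) - 38)*(-18) = (15 - 38)*(-18) = -23*(-18) = 414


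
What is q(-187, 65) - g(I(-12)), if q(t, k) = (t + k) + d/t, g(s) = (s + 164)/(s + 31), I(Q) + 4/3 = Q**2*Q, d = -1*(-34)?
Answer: -6899336/56045 ≈ -123.10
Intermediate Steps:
d = 34
I(Q) = -4/3 + Q**3 (I(Q) = -4/3 + Q**2*Q = -4/3 + Q**3)
g(s) = (164 + s)/(31 + s)
q(t, k) = k + t + 34/t (q(t, k) = (t + k) + 34/t = (k + t) + 34/t = k + t + 34/t)
q(-187, 65) - g(I(-12)) = (65 - 187 + 34/(-187)) - (164 + (-4/3 + (-12)**3))/(31 + (-4/3 + (-12)**3)) = (65 - 187 + 34*(-1/187)) - (164 + (-4/3 - 1728))/(31 + (-4/3 - 1728)) = (65 - 187 - 2/11) - (164 - 5188/3)/(31 - 5188/3) = -1344/11 - (-4696)/((-5095/3)*3) = -1344/11 - (-3)*(-4696)/(5095*3) = -1344/11 - 1*4696/5095 = -1344/11 - 4696/5095 = -6899336/56045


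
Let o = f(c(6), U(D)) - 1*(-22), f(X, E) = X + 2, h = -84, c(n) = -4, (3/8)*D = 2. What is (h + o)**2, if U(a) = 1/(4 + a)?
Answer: 4096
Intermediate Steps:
D = 16/3 (D = (8/3)*2 = 16/3 ≈ 5.3333)
f(X, E) = 2 + X
o = 20 (o = (2 - 4) - 1*(-22) = -2 + 22 = 20)
(h + o)**2 = (-84 + 20)**2 = (-64)**2 = 4096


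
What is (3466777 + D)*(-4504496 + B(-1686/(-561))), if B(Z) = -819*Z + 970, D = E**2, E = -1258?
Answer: -386788535968840/17 ≈ -2.2752e+13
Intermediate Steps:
D = 1582564 (D = (-1258)**2 = 1582564)
B(Z) = 970 - 819*Z
(3466777 + D)*(-4504496 + B(-1686/(-561))) = (3466777 + 1582564)*(-4504496 + (970 - (-1380834)/(-561))) = 5049341*(-4504496 + (970 - (-1380834)*(-1)/561)) = 5049341*(-4504496 + (970 - 819*562/187)) = 5049341*(-4504496 + (970 - 460278/187)) = 5049341*(-4504496 - 278888/187) = 5049341*(-842619640/187) = -386788535968840/17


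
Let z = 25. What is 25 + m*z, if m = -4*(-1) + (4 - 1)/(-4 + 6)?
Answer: 325/2 ≈ 162.50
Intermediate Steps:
m = 11/2 (m = 4 + 3/2 = 11/2 ≈ 5.5000)
25 + m*z = 25 + (11/2)*25 = 25 + 275/2 = 325/2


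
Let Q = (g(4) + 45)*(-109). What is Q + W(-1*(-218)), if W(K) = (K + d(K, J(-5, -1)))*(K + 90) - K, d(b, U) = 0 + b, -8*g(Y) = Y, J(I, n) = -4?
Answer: 258439/2 ≈ 1.2922e+5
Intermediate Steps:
g(Y) = -Y/8
d(b, U) = b
Q = -9701/2 (Q = (-⅛*4 + 45)*(-109) = (-½ + 45)*(-109) = (89/2)*(-109) = -9701/2 ≈ -4850.5)
W(K) = -K + 2*K*(90 + K) (W(K) = (K + K)*(K + 90) - K = (2*K)*(90 + K) - K = 2*K*(90 + K) - K = -K + 2*K*(90 + K))
Q + W(-1*(-218)) = -9701/2 + (-1*(-218))*(179 + 2*(-1*(-218))) = -9701/2 + 218*(179 + 2*218) = -9701/2 + 218*(179 + 436) = -9701/2 + 218*615 = -9701/2 + 134070 = 258439/2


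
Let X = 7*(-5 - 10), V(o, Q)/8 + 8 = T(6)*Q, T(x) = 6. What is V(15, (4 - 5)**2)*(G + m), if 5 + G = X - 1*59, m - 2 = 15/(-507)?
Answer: 451648/169 ≈ 2672.5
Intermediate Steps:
V(o, Q) = -64 + 48*Q (V(o, Q) = -64 + 8*(6*Q) = -64 + 48*Q)
m = 333/169 (m = 2 + 15/(-507) = 2 + 15*(-1/507) = 2 - 5/169 = 333/169 ≈ 1.9704)
X = -105 (X = 7*(-15) = -105)
G = -169 (G = -5 + (-105 - 1*59) = -5 + (-105 - 59) = -5 - 164 = -169)
V(15, (4 - 5)**2)*(G + m) = (-64 + 48*(4 - 5)**2)*(-169 + 333/169) = (-64 + 48*(-1)**2)*(-28228/169) = (-64 + 48*1)*(-28228/169) = (-64 + 48)*(-28228/169) = -16*(-28228/169) = 451648/169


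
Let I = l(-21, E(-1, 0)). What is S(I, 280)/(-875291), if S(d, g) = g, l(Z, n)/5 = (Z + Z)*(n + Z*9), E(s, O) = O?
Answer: -280/875291 ≈ -0.00031989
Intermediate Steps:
l(Z, n) = 10*Z*(n + 9*Z) (l(Z, n) = 5*((Z + Z)*(n + Z*9)) = 5*((2*Z)*(n + 9*Z)) = 5*(2*Z*(n + 9*Z)) = 10*Z*(n + 9*Z))
I = 39690 (I = 10*(-21)*(0 + 9*(-21)) = 10*(-21)*(0 - 189) = 10*(-21)*(-189) = 39690)
S(I, 280)/(-875291) = 280/(-875291) = 280*(-1/875291) = -280/875291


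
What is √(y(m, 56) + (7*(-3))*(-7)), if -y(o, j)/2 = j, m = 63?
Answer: √35 ≈ 5.9161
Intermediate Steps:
y(o, j) = -2*j
√(y(m, 56) + (7*(-3))*(-7)) = √(-2*56 + (7*(-3))*(-7)) = √(-112 - 21*(-7)) = √(-112 + 147) = √35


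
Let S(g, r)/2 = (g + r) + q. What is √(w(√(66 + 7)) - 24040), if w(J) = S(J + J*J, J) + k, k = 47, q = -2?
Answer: √(-23851 + 4*√73) ≈ 154.33*I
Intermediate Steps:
S(g, r) = -4 + 2*g + 2*r (S(g, r) = 2*((g + r) - 2) = 2*(-2 + g + r) = -4 + 2*g + 2*r)
w(J) = 43 + 2*J² + 4*J (w(J) = (-4 + 2*(J + J*J) + 2*J) + 47 = (-4 + 2*(J + J²) + 2*J) + 47 = (-4 + (2*J + 2*J²) + 2*J) + 47 = (-4 + 2*J² + 4*J) + 47 = 43 + 2*J² + 4*J)
√(w(√(66 + 7)) - 24040) = √((43 + 2*(√(66 + 7))² + 4*√(66 + 7)) - 24040) = √((43 + 2*(√73)² + 4*√73) - 24040) = √((43 + 2*73 + 4*√73) - 24040) = √((43 + 146 + 4*√73) - 24040) = √((189 + 4*√73) - 24040) = √(-23851 + 4*√73)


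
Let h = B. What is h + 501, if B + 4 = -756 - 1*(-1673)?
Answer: 1414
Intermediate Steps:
B = 913 (B = -4 + (-756 - 1*(-1673)) = -4 + (-756 + 1673) = -4 + 917 = 913)
h = 913
h + 501 = 913 + 501 = 1414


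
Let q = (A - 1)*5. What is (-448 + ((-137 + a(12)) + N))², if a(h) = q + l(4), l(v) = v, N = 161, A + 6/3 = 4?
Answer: 172225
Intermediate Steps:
A = 2 (A = -2 + 4 = 2)
q = 5 (q = (2 - 1)*5 = 1*5 = 5)
a(h) = 9 (a(h) = 5 + 4 = 9)
(-448 + ((-137 + a(12)) + N))² = (-448 + ((-137 + 9) + 161))² = (-448 + (-128 + 161))² = (-448 + 33)² = (-415)² = 172225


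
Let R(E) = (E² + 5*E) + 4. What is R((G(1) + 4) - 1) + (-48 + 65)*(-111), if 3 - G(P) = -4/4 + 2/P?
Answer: -1833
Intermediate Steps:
G(P) = 4 - 2/P (G(P) = 3 - (-4/4 + 2/P) = 3 - (-4*¼ + 2/P) = 3 - (-1 + 2/P) = 3 + (1 - 2/P) = 4 - 2/P)
R(E) = 4 + E² + 5*E
R((G(1) + 4) - 1) + (-48 + 65)*(-111) = (4 + (((4 - 2/1) + 4) - 1)² + 5*(((4 - 2/1) + 4) - 1)) + (-48 + 65)*(-111) = (4 + (((4 - 2*1) + 4) - 1)² + 5*(((4 - 2*1) + 4) - 1)) + 17*(-111) = (4 + (((4 - 2) + 4) - 1)² + 5*(((4 - 2) + 4) - 1)) - 1887 = (4 + ((2 + 4) - 1)² + 5*((2 + 4) - 1)) - 1887 = (4 + (6 - 1)² + 5*(6 - 1)) - 1887 = (4 + 5² + 5*5) - 1887 = (4 + 25 + 25) - 1887 = 54 - 1887 = -1833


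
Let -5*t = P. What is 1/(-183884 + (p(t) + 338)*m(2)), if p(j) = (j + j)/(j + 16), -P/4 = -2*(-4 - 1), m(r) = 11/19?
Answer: -57/10470212 ≈ -5.4440e-6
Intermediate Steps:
m(r) = 11/19 (m(r) = 11*(1/19) = 11/19)
P = -40 (P = -(-8)*(-4 - 1) = -(-8)*(-5) = -4*10 = -40)
t = 8 (t = -⅕*(-40) = 8)
p(j) = 2*j/(16 + j) (p(j) = (2*j)/(16 + j) = 2*j/(16 + j))
1/(-183884 + (p(t) + 338)*m(2)) = 1/(-183884 + (2*8/(16 + 8) + 338)*(11/19)) = 1/(-183884 + (2*8/24 + 338)*(11/19)) = 1/(-183884 + (2*8*(1/24) + 338)*(11/19)) = 1/(-183884 + (⅔ + 338)*(11/19)) = 1/(-183884 + (1016/3)*(11/19)) = 1/(-183884 + 11176/57) = 1/(-10470212/57) = -57/10470212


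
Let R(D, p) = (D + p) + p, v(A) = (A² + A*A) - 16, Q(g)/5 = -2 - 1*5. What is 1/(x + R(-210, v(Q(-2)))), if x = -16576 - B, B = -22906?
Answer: 1/10988 ≈ 9.1008e-5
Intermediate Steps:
Q(g) = -35 (Q(g) = 5*(-2 - 1*5) = 5*(-2 - 5) = 5*(-7) = -35)
v(A) = -16 + 2*A² (v(A) = (A² + A²) - 16 = 2*A² - 16 = -16 + 2*A²)
R(D, p) = D + 2*p
x = 6330 (x = -16576 - 1*(-22906) = -16576 + 22906 = 6330)
1/(x + R(-210, v(Q(-2)))) = 1/(6330 + (-210 + 2*(-16 + 2*(-35)²))) = 1/(6330 + (-210 + 2*(-16 + 2*1225))) = 1/(6330 + (-210 + 2*(-16 + 2450))) = 1/(6330 + (-210 + 2*2434)) = 1/(6330 + (-210 + 4868)) = 1/(6330 + 4658) = 1/10988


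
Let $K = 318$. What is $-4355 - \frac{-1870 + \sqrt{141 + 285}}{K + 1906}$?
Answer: $- \frac{4841825}{1112} - \frac{\sqrt{426}}{2224} \approx -4354.2$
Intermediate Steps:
$-4355 - \frac{-1870 + \sqrt{141 + 285}}{K + 1906} = -4355 - \frac{-1870 + \sqrt{141 + 285}}{318 + 1906} = -4355 - \frac{-1870 + \sqrt{426}}{2224} = -4355 - \left(-1870 + \sqrt{426}\right) \frac{1}{2224} = -4355 - \left(- \frac{935}{1112} + \frac{\sqrt{426}}{2224}\right) = -4355 + \left(\frac{935}{1112} - \frac{\sqrt{426}}{2224}\right) = - \frac{4841825}{1112} - \frac{\sqrt{426}}{2224}$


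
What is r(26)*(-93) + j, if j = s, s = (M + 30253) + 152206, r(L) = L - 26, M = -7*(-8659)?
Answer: 243072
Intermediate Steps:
M = 60613
r(L) = -26 + L
s = 243072 (s = (60613 + 30253) + 152206 = 90866 + 152206 = 243072)
j = 243072
r(26)*(-93) + j = (-26 + 26)*(-93) + 243072 = 0*(-93) + 243072 = 0 + 243072 = 243072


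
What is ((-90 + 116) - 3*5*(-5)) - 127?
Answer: -26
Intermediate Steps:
((-90 + 116) - 3*5*(-5)) - 127 = (26 - 15*(-5)) - 127 = (26 + 75) - 127 = 101 - 127 = -26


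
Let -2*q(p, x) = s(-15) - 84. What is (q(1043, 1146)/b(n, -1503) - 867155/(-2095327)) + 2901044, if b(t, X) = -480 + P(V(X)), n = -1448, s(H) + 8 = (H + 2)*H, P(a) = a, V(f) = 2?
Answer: 5811176890065789/2003132612 ≈ 2.9010e+6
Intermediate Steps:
s(H) = -8 + H*(2 + H) (s(H) = -8 + (H + 2)*H = -8 + (2 + H)*H = -8 + H*(2 + H))
q(p, x) = -103/2 (q(p, x) = -((-8 + (-15)² + 2*(-15)) - 84)/2 = -((-8 + 225 - 30) - 84)/2 = -(187 - 84)/2 = -½*103 = -103/2)
b(t, X) = -478 (b(t, X) = -480 + 2 = -478)
(q(1043, 1146)/b(n, -1503) - 867155/(-2095327)) + 2901044 = (-103/2/(-478) - 867155/(-2095327)) + 2901044 = (-103/2*(-1/478) - 867155*(-1/2095327)) + 2901044 = (103/956 + 867155/2095327) + 2901044 = 1044818861/2003132612 + 2901044 = 5811176890065789/2003132612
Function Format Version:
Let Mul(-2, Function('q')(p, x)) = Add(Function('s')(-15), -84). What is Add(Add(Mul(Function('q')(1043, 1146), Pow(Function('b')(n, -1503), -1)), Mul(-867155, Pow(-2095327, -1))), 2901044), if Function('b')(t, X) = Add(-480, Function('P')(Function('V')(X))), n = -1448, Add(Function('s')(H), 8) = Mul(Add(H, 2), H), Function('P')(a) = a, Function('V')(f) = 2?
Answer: Rational(5811176890065789, 2003132612) ≈ 2.9010e+6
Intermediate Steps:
Function('s')(H) = Add(-8, Mul(H, Add(2, H))) (Function('s')(H) = Add(-8, Mul(Add(H, 2), H)) = Add(-8, Mul(Add(2, H), H)) = Add(-8, Mul(H, Add(2, H))))
Function('q')(p, x) = Rational(-103, 2) (Function('q')(p, x) = Mul(Rational(-1, 2), Add(Add(-8, Pow(-15, 2), Mul(2, -15)), -84)) = Mul(Rational(-1, 2), Add(Add(-8, 225, -30), -84)) = Mul(Rational(-1, 2), Add(187, -84)) = Mul(Rational(-1, 2), 103) = Rational(-103, 2))
Function('b')(t, X) = -478 (Function('b')(t, X) = Add(-480, 2) = -478)
Add(Add(Mul(Function('q')(1043, 1146), Pow(Function('b')(n, -1503), -1)), Mul(-867155, Pow(-2095327, -1))), 2901044) = Add(Add(Mul(Rational(-103, 2), Pow(-478, -1)), Mul(-867155, Pow(-2095327, -1))), 2901044) = Add(Add(Mul(Rational(-103, 2), Rational(-1, 478)), Mul(-867155, Rational(-1, 2095327))), 2901044) = Add(Add(Rational(103, 956), Rational(867155, 2095327)), 2901044) = Add(Rational(1044818861, 2003132612), 2901044) = Rational(5811176890065789, 2003132612)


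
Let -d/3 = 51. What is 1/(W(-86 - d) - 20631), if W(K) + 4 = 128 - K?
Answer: -1/20574 ≈ -4.8605e-5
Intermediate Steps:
d = -153 (d = -3*51 = -153)
W(K) = 124 - K (W(K) = -4 + (128 - K) = 124 - K)
1/(W(-86 - d) - 20631) = 1/((124 - (-86 - 1*(-153))) - 20631) = 1/((124 - (-86 + 153)) - 20631) = 1/((124 - 1*67) - 20631) = 1/((124 - 67) - 20631) = 1/(57 - 20631) = 1/(-20574) = -1/20574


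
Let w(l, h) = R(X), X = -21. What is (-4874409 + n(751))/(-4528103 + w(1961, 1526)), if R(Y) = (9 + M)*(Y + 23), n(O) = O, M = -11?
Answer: 4873658/4528107 ≈ 1.0763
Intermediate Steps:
R(Y) = -46 - 2*Y (R(Y) = (9 - 11)*(Y + 23) = -2*(23 + Y) = -46 - 2*Y)
w(l, h) = -4 (w(l, h) = -46 - 2*(-21) = -46 + 42 = -4)
(-4874409 + n(751))/(-4528103 + w(1961, 1526)) = (-4874409 + 751)/(-4528103 - 4) = -4873658/(-4528107) = -4873658*(-1/4528107) = 4873658/4528107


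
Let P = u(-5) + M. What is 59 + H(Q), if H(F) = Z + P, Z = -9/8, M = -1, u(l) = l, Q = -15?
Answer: 415/8 ≈ 51.875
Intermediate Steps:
Z = -9/8 (Z = -9*⅛ = -9/8 ≈ -1.1250)
P = -6 (P = -5 - 1 = -6)
H(F) = -57/8 (H(F) = -9/8 - 6 = -57/8)
59 + H(Q) = 59 - 57/8 = 415/8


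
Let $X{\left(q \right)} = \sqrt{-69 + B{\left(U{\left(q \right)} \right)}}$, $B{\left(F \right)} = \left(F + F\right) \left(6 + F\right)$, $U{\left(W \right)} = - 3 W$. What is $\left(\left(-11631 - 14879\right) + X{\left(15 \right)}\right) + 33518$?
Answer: $7008 + \sqrt{3441} \approx 7066.7$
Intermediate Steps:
$B{\left(F \right)} = 2 F \left(6 + F\right)$
$X{\left(q \right)} = \sqrt{-69 - 6 q \left(6 - 3 q\right)}$ ($X{\left(q \right)} = \sqrt{-69 + 2 \left(- 3 q\right) \left(6 - 3 q\right)} = \sqrt{-69 - 6 q \left(6 - 3 q\right)}$)
$\left(\left(-11631 - 14879\right) + X{\left(15 \right)}\right) + 33518 = \left(\left(-11631 - 14879\right) + \sqrt{3} \sqrt{-23 + 6 \cdot 15 \left(-2 + 15\right)}\right) + 33518 = \left(\left(-11631 - 14879\right) + \sqrt{3} \sqrt{-23 + 6 \cdot 15 \cdot 13}\right) + 33518 = \left(-26510 + \sqrt{3} \sqrt{-23 + 1170}\right) + 33518 = \left(-26510 + \sqrt{3} \sqrt{1147}\right) + 33518 = \left(-26510 + \sqrt{3441}\right) + 33518 = 7008 + \sqrt{3441}$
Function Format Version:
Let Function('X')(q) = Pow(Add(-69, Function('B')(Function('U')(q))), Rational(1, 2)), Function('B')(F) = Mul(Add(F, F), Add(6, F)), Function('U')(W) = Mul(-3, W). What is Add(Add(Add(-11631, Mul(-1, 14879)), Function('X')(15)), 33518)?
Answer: Add(7008, Pow(3441, Rational(1, 2))) ≈ 7066.7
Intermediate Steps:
Function('B')(F) = Mul(2, F, Add(6, F)) (Function('B')(F) = Mul(Mul(2, F), Add(6, F)) = Mul(2, F, Add(6, F)))
Function('X')(q) = Pow(Add(-69, Mul(-6, q, Add(6, Mul(-3, q)))), Rational(1, 2)) (Function('X')(q) = Pow(Add(-69, Mul(2, Mul(-3, q), Add(6, Mul(-3, q)))), Rational(1, 2)) = Pow(Add(-69, Mul(-6, q, Add(6, Mul(-3, q)))), Rational(1, 2)))
Add(Add(Add(-11631, Mul(-1, 14879)), Function('X')(15)), 33518) = Add(Add(Add(-11631, Mul(-1, 14879)), Mul(Pow(3, Rational(1, 2)), Pow(Add(-23, Mul(6, 15, Add(-2, 15))), Rational(1, 2)))), 33518) = Add(Add(Add(-11631, -14879), Mul(Pow(3, Rational(1, 2)), Pow(Add(-23, Mul(6, 15, 13)), Rational(1, 2)))), 33518) = Add(Add(-26510, Mul(Pow(3, Rational(1, 2)), Pow(Add(-23, 1170), Rational(1, 2)))), 33518) = Add(Add(-26510, Mul(Pow(3, Rational(1, 2)), Pow(1147, Rational(1, 2)))), 33518) = Add(Add(-26510, Pow(3441, Rational(1, 2))), 33518) = Add(7008, Pow(3441, Rational(1, 2)))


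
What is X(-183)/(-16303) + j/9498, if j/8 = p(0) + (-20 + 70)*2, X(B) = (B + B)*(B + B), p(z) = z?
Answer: -629635844/77422947 ≈ -8.1324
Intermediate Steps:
X(B) = 4*B² (X(B) = (2*B)*(2*B) = 4*B²)
j = 800 (j = 8*(0 + (-20 + 70)*2) = 8*(0 + 50*2) = 8*(0 + 100) = 8*100 = 800)
X(-183)/(-16303) + j/9498 = (4*(-183)²)/(-16303) + 800/9498 = (4*33489)*(-1/16303) + 800*(1/9498) = 133956*(-1/16303) + 400/4749 = -133956/16303 + 400/4749 = -629635844/77422947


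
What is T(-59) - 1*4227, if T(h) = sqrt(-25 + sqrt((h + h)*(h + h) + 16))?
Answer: -4227 + sqrt(-25 + 2*sqrt(3485)) ≈ -4217.4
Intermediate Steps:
T(h) = sqrt(-25 + sqrt(16 + 4*h**2)) (T(h) = sqrt(-25 + sqrt((2*h)*(2*h) + 16)) = sqrt(-25 + sqrt(4*h**2 + 16)) = sqrt(-25 + sqrt(16 + 4*h**2)))
T(-59) - 1*4227 = sqrt(-25 + 2*sqrt(4 + (-59)**2)) - 1*4227 = sqrt(-25 + 2*sqrt(4 + 3481)) - 4227 = sqrt(-25 + 2*sqrt(3485)) - 4227 = -4227 + sqrt(-25 + 2*sqrt(3485))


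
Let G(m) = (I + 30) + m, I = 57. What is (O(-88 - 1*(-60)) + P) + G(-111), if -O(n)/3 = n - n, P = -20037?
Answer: -20061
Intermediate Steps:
O(n) = 0 (O(n) = -3*(n - n) = -3*0 = 0)
G(m) = 87 + m (G(m) = (57 + 30) + m = 87 + m)
(O(-88 - 1*(-60)) + P) + G(-111) = (0 - 20037) + (87 - 111) = -20037 - 24 = -20061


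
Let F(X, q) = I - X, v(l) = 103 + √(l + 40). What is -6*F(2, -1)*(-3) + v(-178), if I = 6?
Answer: 175 + I*√138 ≈ 175.0 + 11.747*I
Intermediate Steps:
v(l) = 103 + √(40 + l)
F(X, q) = 6 - X
-6*F(2, -1)*(-3) + v(-178) = -6*(6 - 1*2)*(-3) + (103 + √(40 - 178)) = -6*(6 - 2)*(-3) + (103 + √(-138)) = -6*4*(-3) + (103 + I*√138) = -24*(-3) + (103 + I*√138) = 72 + (103 + I*√138) = 175 + I*√138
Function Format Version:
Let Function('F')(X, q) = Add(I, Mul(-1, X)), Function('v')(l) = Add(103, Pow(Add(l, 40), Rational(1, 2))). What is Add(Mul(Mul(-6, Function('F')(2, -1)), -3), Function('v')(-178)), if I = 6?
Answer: Add(175, Mul(I, Pow(138, Rational(1, 2)))) ≈ Add(175.00, Mul(11.747, I))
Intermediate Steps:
Function('v')(l) = Add(103, Pow(Add(40, l), Rational(1, 2)))
Function('F')(X, q) = Add(6, Mul(-1, X))
Add(Mul(Mul(-6, Function('F')(2, -1)), -3), Function('v')(-178)) = Add(Mul(Mul(-6, Add(6, Mul(-1, 2))), -3), Add(103, Pow(Add(40, -178), Rational(1, 2)))) = Add(Mul(Mul(-6, Add(6, -2)), -3), Add(103, Pow(-138, Rational(1, 2)))) = Add(Mul(Mul(-6, 4), -3), Add(103, Mul(I, Pow(138, Rational(1, 2))))) = Add(Mul(-24, -3), Add(103, Mul(I, Pow(138, Rational(1, 2))))) = Add(72, Add(103, Mul(I, Pow(138, Rational(1, 2))))) = Add(175, Mul(I, Pow(138, Rational(1, 2))))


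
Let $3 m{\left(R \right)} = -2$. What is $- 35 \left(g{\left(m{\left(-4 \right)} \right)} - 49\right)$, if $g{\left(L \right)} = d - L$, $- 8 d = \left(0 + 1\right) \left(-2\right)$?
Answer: $\frac{20195}{12} \approx 1682.9$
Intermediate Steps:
$d = \frac{1}{4}$ ($d = - \frac{\left(0 + 1\right) \left(-2\right)}{8} = - \frac{1 \left(-2\right)}{8} = \left(- \frac{1}{8}\right) \left(-2\right) = \frac{1}{4} \approx 0.25$)
$m{\left(R \right)} = - \frac{2}{3}$ ($m{\left(R \right)} = \frac{1}{3} \left(-2\right) = - \frac{2}{3}$)
$g{\left(L \right)} = \frac{1}{4} - L$
$- 35 \left(g{\left(m{\left(-4 \right)} \right)} - 49\right) = - 35 \left(\left(\frac{1}{4} - - \frac{2}{3}\right) - 49\right) = - 35 \left(\left(\frac{1}{4} + \frac{2}{3}\right) - 49\right) = - 35 \left(\frac{11}{12} - 49\right) = \left(-35\right) \left(- \frac{577}{12}\right) = \frac{20195}{12}$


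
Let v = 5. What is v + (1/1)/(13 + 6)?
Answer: 96/19 ≈ 5.0526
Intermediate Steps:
v + (1/1)/(13 + 6) = 5 + (1/1)/(13 + 6) = 5 + (1*1)/19 = 5 + (1/19)*1 = 5 + 1/19 = 96/19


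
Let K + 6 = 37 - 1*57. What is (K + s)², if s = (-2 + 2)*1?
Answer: 676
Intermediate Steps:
K = -26 (K = -6 + (37 - 1*57) = -6 + (37 - 57) = -6 - 20 = -26)
s = 0 (s = 0*1 = 0)
(K + s)² = (-26 + 0)² = (-26)² = 676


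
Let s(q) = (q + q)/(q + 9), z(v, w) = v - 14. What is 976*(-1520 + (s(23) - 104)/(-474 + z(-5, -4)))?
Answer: -731275259/493 ≈ -1.4833e+6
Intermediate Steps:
z(v, w) = -14 + v
s(q) = 2*q/(9 + q) (s(q) = (2*q)/(9 + q) = 2*q/(9 + q))
976*(-1520 + (s(23) - 104)/(-474 + z(-5, -4))) = 976*(-1520 + (2*23/(9 + 23) - 104)/(-474 + (-14 - 5))) = 976*(-1520 + (2*23/32 - 104)/(-474 - 19)) = 976*(-1520 + (2*23*(1/32) - 104)/(-493)) = 976*(-1520 + (23/16 - 104)*(-1/493)) = 976*(-1520 - 1641/16*(-1/493)) = 976*(-1520 + 1641/7888) = 976*(-11988119/7888) = -731275259/493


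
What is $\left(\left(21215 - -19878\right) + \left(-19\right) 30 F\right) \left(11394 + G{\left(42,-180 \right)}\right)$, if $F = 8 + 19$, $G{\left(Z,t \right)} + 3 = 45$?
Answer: $293939508$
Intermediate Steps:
$G{\left(Z,t \right)} = 42$ ($G{\left(Z,t \right)} = -3 + 45 = 42$)
$F = 27$
$\left(\left(21215 - -19878\right) + \left(-19\right) 30 F\right) \left(11394 + G{\left(42,-180 \right)}\right) = \left(\left(21215 - -19878\right) + \left(-19\right) 30 \cdot 27\right) \left(11394 + 42\right) = \left(\left(21215 + 19878\right) - 15390\right) 11436 = \left(41093 - 15390\right) 11436 = 25703 \cdot 11436 = 293939508$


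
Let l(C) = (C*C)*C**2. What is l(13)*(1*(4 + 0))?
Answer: 114244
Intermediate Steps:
l(C) = C**4 (l(C) = C**2*C**2 = C**4)
l(13)*(1*(4 + 0)) = 13**4*(1*(4 + 0)) = 28561*(1*4) = 28561*4 = 114244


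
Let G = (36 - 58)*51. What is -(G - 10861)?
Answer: 11983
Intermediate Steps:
G = -1122 (G = -22*51 = -1122)
-(G - 10861) = -(-1122 - 10861) = -1*(-11983) = 11983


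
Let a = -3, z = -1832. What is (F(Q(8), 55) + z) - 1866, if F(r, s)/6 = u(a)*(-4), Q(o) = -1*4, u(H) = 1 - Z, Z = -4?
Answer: -3818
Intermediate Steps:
u(H) = 5 (u(H) = 1 - 1*(-4) = 1 + 4 = 5)
Q(o) = -4
F(r, s) = -120 (F(r, s) = 6*(5*(-4)) = 6*(-20) = -120)
(F(Q(8), 55) + z) - 1866 = (-120 - 1832) - 1866 = -1952 - 1866 = -3818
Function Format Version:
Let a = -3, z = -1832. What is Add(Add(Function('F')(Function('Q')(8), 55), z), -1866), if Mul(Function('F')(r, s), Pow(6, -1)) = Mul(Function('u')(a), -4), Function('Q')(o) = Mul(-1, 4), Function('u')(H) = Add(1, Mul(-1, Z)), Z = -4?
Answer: -3818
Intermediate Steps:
Function('u')(H) = 5 (Function('u')(H) = Add(1, Mul(-1, -4)) = Add(1, 4) = 5)
Function('Q')(o) = -4
Function('F')(r, s) = -120 (Function('F')(r, s) = Mul(6, Mul(5, -4)) = Mul(6, -20) = -120)
Add(Add(Function('F')(Function('Q')(8), 55), z), -1866) = Add(Add(-120, -1832), -1866) = Add(-1952, -1866) = -3818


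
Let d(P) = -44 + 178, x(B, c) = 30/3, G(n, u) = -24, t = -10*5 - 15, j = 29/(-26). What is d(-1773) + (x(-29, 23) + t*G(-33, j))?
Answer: 1704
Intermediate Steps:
j = -29/26 (j = 29*(-1/26) = -29/26 ≈ -1.1154)
t = -65 (t = -50 - 15 = -65)
x(B, c) = 10 (x(B, c) = 30*(⅓) = 10)
d(P) = 134
d(-1773) + (x(-29, 23) + t*G(-33, j)) = 134 + (10 - 65*(-24)) = 134 + (10 + 1560) = 134 + 1570 = 1704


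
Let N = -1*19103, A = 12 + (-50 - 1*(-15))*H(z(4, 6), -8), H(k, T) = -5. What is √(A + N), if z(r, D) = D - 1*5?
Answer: 2*I*√4729 ≈ 137.54*I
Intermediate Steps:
z(r, D) = -5 + D (z(r, D) = D - 5 = -5 + D)
A = 187 (A = 12 + (-50 - 1*(-15))*(-5) = 12 + (-50 + 15)*(-5) = 12 - 35*(-5) = 12 + 175 = 187)
N = -19103
√(A + N) = √(187 - 19103) = √(-18916) = 2*I*√4729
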